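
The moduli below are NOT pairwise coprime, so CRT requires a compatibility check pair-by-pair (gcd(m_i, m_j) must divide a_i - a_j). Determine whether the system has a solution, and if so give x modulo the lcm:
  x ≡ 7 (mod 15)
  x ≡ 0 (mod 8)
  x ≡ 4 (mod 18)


Moduli 15, 8, 18 are not pairwise coprime, so CRT works modulo lcm(m_i) when all pairwise compatibility conditions hold.
Pairwise compatibility: gcd(m_i, m_j) must divide a_i - a_j for every pair.
Merge one congruence at a time:
  Start: x ≡ 7 (mod 15).
  Combine with x ≡ 0 (mod 8): gcd(15, 8) = 1; 0 - 7 = -7, which IS divisible by 1, so compatible.
    Write x = 7 + 15·t and substitute into x ≡ 0 (mod 8): 15·t ≡ 0 − 7 = -7 (mod 8).
    Reduce coefficients mod 8: 7·t ≡ 1 (mod 8).
    The inverse of 7 mod 8 is 7 (since 7·7 = 49 = 6·8 + 1), so t ≡ 7·1 = 7 ≡ 7 (mod 8).
    Then x = 7 + 15·7 = 112, valid modulo lcm(15, 8) = 120: x ≡ 112 (mod 120).
  Combine with x ≡ 4 (mod 18): gcd(120, 18) = 6; 4 - 112 = -108, which IS divisible by 6, so compatible.
    Write x = 112 + 120·t and substitute into x ≡ 4 (mod 18): 120·t ≡ 4 − 112 = -108 (mod 18).
    Divide the congruence (and modulus) by g = 6: 20·t ≡ -18 (mod 3).
    Reduce coefficients mod 3: 2·t ≡ 0 (mod 3).
    The inverse of 2 mod 3 is 2 (since 2·2 = 4 = 1·3 + 1), so t ≡ 2·0 = 0 ≡ 0 (mod 3).
    Then x = 112 + 120·0 = 112, valid modulo lcm(120, 18) = 360: x ≡ 112 (mod 360).
Verify: 112 mod 15 = 7, 112 mod 8 = 0, 112 mod 18 = 4.

x ≡ 112 (mod 360).


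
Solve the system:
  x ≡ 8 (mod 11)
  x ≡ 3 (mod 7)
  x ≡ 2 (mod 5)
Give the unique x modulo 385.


Moduli 11, 7, 5 are pairwise coprime; by CRT there is a unique solution modulo M = 11 · 7 · 5 = 385.
Solve pairwise, accumulating the modulus:
  Start with x ≡ 8 (mod 11).
  Combine with x ≡ 3 (mod 7): since gcd(11, 7) = 1, we get a unique residue mod 77.
    Write x = 8 + 11·t and substitute into x ≡ 3 (mod 7): 11·t ≡ 3 − 8 = -5 (mod 7).
    Reduce coefficients mod 7: 4·t ≡ 2 (mod 7).
    The inverse of 4 mod 7 is 2 (since 4·2 = 8 = 1·7 + 1), so t ≡ 2·2 = 4 ≡ 4 (mod 7).
    Then x = 8 + 11·4 = 52, valid modulo lcm(11, 7) = 77: x ≡ 52 (mod 77).
  Combine with x ≡ 2 (mod 5): since gcd(77, 5) = 1, we get a unique residue mod 385.
    Write x = 52 + 77·t and substitute into x ≡ 2 (mod 5): 77·t ≡ 2 − 52 = -50 (mod 5).
    Reduce coefficients mod 5: 2·t ≡ 0 (mod 5).
    The inverse of 2 mod 5 is 3 (since 2·3 = 6 = 1·5 + 1), so t ≡ 3·0 = 0 ≡ 0 (mod 5).
    Then x = 52 + 77·0 = 52, valid modulo lcm(77, 5) = 385: x ≡ 52 (mod 385).
Verify: 52 mod 11 = 8 ✓, 52 mod 7 = 3 ✓, 52 mod 5 = 2 ✓.

x ≡ 52 (mod 385).


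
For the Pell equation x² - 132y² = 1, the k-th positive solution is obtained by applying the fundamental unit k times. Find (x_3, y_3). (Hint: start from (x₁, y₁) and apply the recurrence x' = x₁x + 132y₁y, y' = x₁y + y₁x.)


Step 1: Find the fundamental solution (x₁, y₁) of x² - 132y² = 1.
  Expand √132 as a continued fraction. a₀ = ⌊√132⌋ = 11; iterate m_{k+1} = d_k·a_k − m_k, d_{k+1} = (132 − m_{k+1}²)/d_k, a_{k+1} = ⌊(a₀ + m_{k+1})/d_{k+1}⌋ (starting m₀ = 0, d₀ = 1), with convergents p_k = a_k·p_{k-1} + p_{k-2}, q_k = a_k·q_{k-1} + q_{k-2} (p₋₁ = 1, q₋₁ = 0):
  k = 0: a₀ = 11; p₀/q₀ = 11/1; p₀² − 132·q₀² = 121 − 132 = -11.
  k = 1: m = 11, d = 11, a = ⌊(11 + 11)/11⌋ = 2; p/q = (2·11 + 1)/(2·1 + 0) = 23/2; p² − 132·q² = 529 − 528 = 1.
  The first convergent with p² − 132·q² = 1 gives the fundamental solution (x₁, y₁) = (23, 2).
Step 2: Apply the recurrence (x_{n+1}, y_{n+1}) = (x₁x_n + 132y₁y_n, x₁y_n + y₁x_n) repeatedly.
  From (x_1, y_1) = (23, 2): x_2 = 23·23 + 132·2·2 = 1057; y_2 = 23·2 + 2·23 = 92.
  From (x_2, y_2) = (1057, 92): x_3 = 23·1057 + 132·2·92 = 48599; y_3 = 23·92 + 2·1057 = 4230.
Step 3: Verify x_3² - 132·y_3² = 2361862801 - 2361862800 = 1 (should be 1). ✓

(x_1, y_1) = (23, 2); (x_3, y_3) = (48599, 4230).


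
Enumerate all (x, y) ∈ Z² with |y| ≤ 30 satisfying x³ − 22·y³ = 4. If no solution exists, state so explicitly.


The equation is x³ - 22y³ = 4. For fixed y, x³ = 22·y³ + 4, so a solution requires the RHS to be a perfect cube.
Strategy: iterate y from -30 to 30, compute RHS = 22·y³ + 4, and check whether it is a (positive or negative) perfect cube.
Check small values of y:
  y = 0: RHS = 4 is not a perfect cube.
  y = 1: RHS = 26 is not a perfect cube.
  y = -1: RHS = -18 is not a perfect cube.
  y = 2: RHS = 180 is not a perfect cube.
  y = -2: RHS = -172 is not a perfect cube.
  y = 3: RHS = 598 is not a perfect cube.
  y = -3: RHS = -590 is not a perfect cube.
Continuing the search up to |y| = 30 finds no solutions either.
No (x, y) in the scanned range satisfies the equation.

No integer solutions with |y| ≤ 30.


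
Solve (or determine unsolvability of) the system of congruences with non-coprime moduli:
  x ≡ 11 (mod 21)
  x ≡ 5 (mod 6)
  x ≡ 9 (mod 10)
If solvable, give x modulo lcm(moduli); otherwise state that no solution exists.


Moduli 21, 6, 10 are not pairwise coprime, so CRT works modulo lcm(m_i) when all pairwise compatibility conditions hold.
Pairwise compatibility: gcd(m_i, m_j) must divide a_i - a_j for every pair.
Merge one congruence at a time:
  Start: x ≡ 11 (mod 21).
  Combine with x ≡ 5 (mod 6): gcd(21, 6) = 3; 5 - 11 = -6, which IS divisible by 3, so compatible.
    Write x = 11 + 21·t and substitute into x ≡ 5 (mod 6): 21·t ≡ 5 − 11 = -6 (mod 6).
    Divide the congruence (and modulus) by g = 3: 7·t ≡ -2 (mod 2).
    Reduce coefficients mod 2: 1·t ≡ 0 (mod 2).
    So t ≡ 0 (mod 2).
    Then x = 11 + 21·0 = 11, valid modulo lcm(21, 6) = 42: x ≡ 11 (mod 42).
  Combine with x ≡ 9 (mod 10): gcd(42, 10) = 2; 9 - 11 = -2, which IS divisible by 2, so compatible.
    Write x = 11 + 42·t and substitute into x ≡ 9 (mod 10): 42·t ≡ 9 − 11 = -2 (mod 10).
    Divide the congruence (and modulus) by g = 2: 21·t ≡ -1 (mod 5).
    Reduce coefficients mod 5: 1·t ≡ 4 (mod 5).
    So t ≡ 4 (mod 5).
    Then x = 11 + 42·4 = 179, valid modulo lcm(42, 10) = 210: x ≡ 179 (mod 210).
Verify: 179 mod 21 = 11, 179 mod 6 = 5, 179 mod 10 = 9.

x ≡ 179 (mod 210).


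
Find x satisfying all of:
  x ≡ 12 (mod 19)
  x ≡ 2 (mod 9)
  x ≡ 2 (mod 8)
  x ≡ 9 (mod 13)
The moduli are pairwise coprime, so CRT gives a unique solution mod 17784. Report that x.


Product of moduli M = 19 · 9 · 8 · 13 = 17784.
Merge one congruence at a time:
  Start: x ≡ 12 (mod 19).
  Combine with x ≡ 2 (mod 9); new modulus lcm = 171.
    Write x = 12 + 19·t and substitute into x ≡ 2 (mod 9): 19·t ≡ 2 − 12 = -10 (mod 9).
    Reduce coefficients mod 9: 1·t ≡ 8 (mod 9).
    So t ≡ 8 (mod 9).
    Then x = 12 + 19·8 = 164, valid modulo lcm(19, 9) = 171: x ≡ 164 (mod 171).
  Combine with x ≡ 2 (mod 8); new modulus lcm = 1368.
    Write x = 164 + 171·t and substitute into x ≡ 2 (mod 8): 171·t ≡ 2 − 164 = -162 (mod 8).
    Reduce coefficients mod 8: 3·t ≡ 6 (mod 8).
    The inverse of 3 mod 8 is 3 (since 3·3 = 9 = 1·8 + 1), so t ≡ 3·6 = 18 ≡ 2 (mod 8).
    Then x = 164 + 171·2 = 506, valid modulo lcm(171, 8) = 1368: x ≡ 506 (mod 1368).
  Combine with x ≡ 9 (mod 13); new modulus lcm = 17784.
    Write x = 506 + 1368·t and substitute into x ≡ 9 (mod 13): 1368·t ≡ 9 − 506 = -497 (mod 13).
    Reduce coefficients mod 13: 3·t ≡ 10 (mod 13).
    The inverse of 3 mod 13 is 9 (since 3·9 = 27 = 2·13 + 1), so t ≡ 9·10 = 90 ≡ 12 (mod 13).
    Then x = 506 + 1368·12 = 16922, valid modulo lcm(1368, 13) = 17784: x ≡ 16922 (mod 17784).
Verify against each original: 16922 mod 19 = 12, 16922 mod 9 = 2, 16922 mod 8 = 2, 16922 mod 13 = 9.

x ≡ 16922 (mod 17784).


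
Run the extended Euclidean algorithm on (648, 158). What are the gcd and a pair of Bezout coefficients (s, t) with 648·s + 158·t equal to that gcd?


Euclidean algorithm on (648, 158) — divide until remainder is 0:
  648 = 4 · 158 + 16
  158 = 9 · 16 + 14
  16 = 1 · 14 + 2
  14 = 7 · 2 + 0
gcd(648, 158) = 2.
Track Bezout coefficients alongside the remainders: start with r₀ = 648 = a·1 + b·0 (s = 1, t = 0) and r₁ = 158 = a·0 + b·1 (s = 0, t = 1); each new remainder r_{k+1} = r_{k-1} − q_k·r_k inherits s_{k+1} = s_{k-1} − q_k·s_k, t_{k+1} = t_{k-1} − q_k·t_k, so r_k = a·s_k + b·t_k at every step:
  q = 4: r = 16, s = 1 − 4·0 = 1, t = 0 − 4·1 = -4  (check: 648·1 + 158·(-4) = 16)
  q = 9: r = 14, s = 0 − 9·1 = -9, t = 1 − 9·(-4) = 37  (check: 648·(-9) + 158·37 = 14)
  q = 1: r = 2, s = 1 − 1·(-9) = 10, t = -4 − 1·37 = -41  (check: 648·10 + 158·(-41) = 2)
The row with r = 2 (the gcd) gives the Bezout coefficients s = 10, t = -41.
Result: 648 · (10) + 158 · (-41) = 2.

gcd(648, 158) = 2; s = 10, t = -41 (check: 648·10 + 158·(-41) = 2).


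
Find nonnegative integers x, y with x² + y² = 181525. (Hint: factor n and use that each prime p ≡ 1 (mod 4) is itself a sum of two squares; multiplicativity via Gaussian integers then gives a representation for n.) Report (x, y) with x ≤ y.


Step 1: Factor n = 181525 = 5^2 · 53 · 137.
Step 2: Check the mod-4 condition on each prime factor: 5 ≡ 1 (mod 4), exponent 2; 53 ≡ 1 (mod 4), exponent 1; 137 ≡ 1 (mod 4), exponent 1.
All primes ≡ 3 (mod 4) appear to even exponent (or don't appear), so by the two-squares theorem n IS expressible as a sum of two squares.
Step 3: Build a representation. Group n = k² · m with k = 5 and m = 53 · 137 = 7261 (a product of primes ≡ 1 (mod 4)); a representation of m scales to one of n via (k·x)² + (k·y)² = k²(x² + y²). Each prime p ≡ 1 (mod 4) is itself a sum of two squares; find a² by testing p − a² for a perfect square:
  53: 53 − 1² = 52, 53 − 2² = 49 = 7² ⇒ 53 = 2² + 7².
  137: 137 − 1² = 136, 137 − 2² = 133, 137 − 3² = 128, 137 − 4² = 121 = 11² ⇒ 137 = 4² + 11².
  Combine using the Brahmagupta–Fibonacci identity (a² + b²)(c² + d²) = (ac − bd)² + (ad + bc)² = (ac + bd)² + (ad − bc)²:
  53 · 137 = 7261: from (2² + 7²)(4² + 11²), take (2·4 − 7·11, 2·11 + 7·4) = (8 − 77, 22 + 28) = (-69, 50); dropping signs (only squares matter) gives (69, 50); check 69² + 50² = 4761 + 2500 = 7261 ✓.
  Scale by k = 5: (5·69, 5·50) = (345, 250).
Step 4: Order so x ≤ y and verify: 250² + 345² = 62500 + 119025 = 181525 = n. ✓

n = 181525 = 250² + 345² (one valid representation with x ≤ y).


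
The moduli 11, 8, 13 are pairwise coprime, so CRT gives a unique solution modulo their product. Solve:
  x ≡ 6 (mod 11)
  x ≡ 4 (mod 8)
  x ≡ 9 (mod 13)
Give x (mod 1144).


Moduli 11, 8, 13 are pairwise coprime; by CRT there is a unique solution modulo M = 11 · 8 · 13 = 1144.
Solve pairwise, accumulating the modulus:
  Start with x ≡ 6 (mod 11).
  Combine with x ≡ 4 (mod 8): since gcd(11, 8) = 1, we get a unique residue mod 88.
    Write x = 6 + 11·t and substitute into x ≡ 4 (mod 8): 11·t ≡ 4 − 6 = -2 (mod 8).
    Reduce coefficients mod 8: 3·t ≡ 6 (mod 8).
    The inverse of 3 mod 8 is 3 (since 3·3 = 9 = 1·8 + 1), so t ≡ 3·6 = 18 ≡ 2 (mod 8).
    Then x = 6 + 11·2 = 28, valid modulo lcm(11, 8) = 88: x ≡ 28 (mod 88).
  Combine with x ≡ 9 (mod 13): since gcd(88, 13) = 1, we get a unique residue mod 1144.
    Write x = 28 + 88·t and substitute into x ≡ 9 (mod 13): 88·t ≡ 9 − 28 = -19 (mod 13).
    Reduce coefficients mod 13: 10·t ≡ 7 (mod 13).
    The inverse of 10 mod 13 is 4 (since 10·4 = 40 = 3·13 + 1), so t ≡ 4·7 = 28 ≡ 2 (mod 13).
    Then x = 28 + 88·2 = 204, valid modulo lcm(88, 13) = 1144: x ≡ 204 (mod 1144).
Verify: 204 mod 11 = 6 ✓, 204 mod 8 = 4 ✓, 204 mod 13 = 9 ✓.

x ≡ 204 (mod 1144).


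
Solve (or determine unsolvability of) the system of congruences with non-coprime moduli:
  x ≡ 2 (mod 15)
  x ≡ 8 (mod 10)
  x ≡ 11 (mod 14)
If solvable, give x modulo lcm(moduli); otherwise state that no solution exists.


Moduli 15, 10, 14 are not pairwise coprime, so CRT works modulo lcm(m_i) when all pairwise compatibility conditions hold.
Pairwise compatibility: gcd(m_i, m_j) must divide a_i - a_j for every pair.
Merge one congruence at a time:
  Start: x ≡ 2 (mod 15).
  Combine with x ≡ 8 (mod 10): gcd(15, 10) = 5, and 8 - 2 = 6 is NOT divisible by 5.
    ⇒ system is inconsistent (no integer solution).

No solution (the system is inconsistent).


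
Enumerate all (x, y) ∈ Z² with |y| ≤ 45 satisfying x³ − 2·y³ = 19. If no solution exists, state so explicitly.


The equation is x³ - 2y³ = 19. For fixed y, x³ = 2·y³ + 19, so a solution requires the RHS to be a perfect cube.
Strategy: iterate y from -45 to 45, compute RHS = 2·y³ + 19, and check whether it is a (positive or negative) perfect cube.
Check small values of y:
  y = 0: RHS = 19 is not a perfect cube.
  y = 1: RHS = 21 is not a perfect cube.
  y = -1: RHS = 17 is not a perfect cube.
  y = 2: RHS = 35 is not a perfect cube.
  y = -2: RHS = 3 is not a perfect cube.
  y = 3: RHS = 73 is not a perfect cube.
  y = -3: RHS = -35 is not a perfect cube.
Continuing the search up to |y| = 45 finds no solutions either.
No (x, y) in the scanned range satisfies the equation.

No integer solutions with |y| ≤ 45.


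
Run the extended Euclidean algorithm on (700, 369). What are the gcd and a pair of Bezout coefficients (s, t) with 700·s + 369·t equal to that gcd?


Euclidean algorithm on (700, 369) — divide until remainder is 0:
  700 = 1 · 369 + 331
  369 = 1 · 331 + 38
  331 = 8 · 38 + 27
  38 = 1 · 27 + 11
  27 = 2 · 11 + 5
  11 = 2 · 5 + 1
  5 = 5 · 1 + 0
gcd(700, 369) = 1.
Track Bezout coefficients alongside the remainders: start with r₀ = 700 = a·1 + b·0 (s = 1, t = 0) and r₁ = 369 = a·0 + b·1 (s = 0, t = 1); each new remainder r_{k+1} = r_{k-1} − q_k·r_k inherits s_{k+1} = s_{k-1} − q_k·s_k, t_{k+1} = t_{k-1} − q_k·t_k, so r_k = a·s_k + b·t_k at every step:
  q = 1: r = 331, s = 1 − 1·0 = 1, t = 0 − 1·1 = -1  (check: 700·1 + 369·(-1) = 331)
  q = 1: r = 38, s = 0 − 1·1 = -1, t = 1 − 1·(-1) = 2  (check: 700·(-1) + 369·2 = 38)
  q = 8: r = 27, s = 1 − 8·(-1) = 9, t = -1 − 8·2 = -17  (check: 700·9 + 369·(-17) = 27)
  q = 1: r = 11, s = -1 − 1·9 = -10, t = 2 − 1·(-17) = 19  (check: 700·(-10) + 369·19 = 11)
  q = 2: r = 5, s = 9 − 2·(-10) = 29, t = -17 − 2·19 = -55  (check: 700·29 + 369·(-55) = 5)
  q = 2: r = 1, s = -10 − 2·29 = -68, t = 19 − 2·(-55) = 129  (check: 700·(-68) + 369·129 = 1)
The row with r = 1 (the gcd) gives the Bezout coefficients s = -68, t = 129.
Result: 700 · (-68) + 369 · (129) = 1.

gcd(700, 369) = 1; s = -68, t = 129 (check: 700·(-68) + 369·129 = 1).


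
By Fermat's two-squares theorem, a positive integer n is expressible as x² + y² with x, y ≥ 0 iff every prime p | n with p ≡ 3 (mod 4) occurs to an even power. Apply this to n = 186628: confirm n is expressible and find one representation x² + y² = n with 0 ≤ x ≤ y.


Step 1: Factor n = 186628 = 2^2 · 13 · 37 · 97.
Step 2: Check the mod-4 condition on each prime factor: 2 = 2 (special); 13 ≡ 1 (mod 4), exponent 1; 37 ≡ 1 (mod 4), exponent 1; 97 ≡ 1 (mod 4), exponent 1.
All primes ≡ 3 (mod 4) appear to even exponent (or don't appear), so by the two-squares theorem n IS expressible as a sum of two squares.
Step 3: Build a representation. Group n = k² · m with k = 2 and m = 13 · 37 · 97 = 46657 (a product of primes ≡ 1 (mod 4)); a representation of m scales to one of n via (k·x)² + (k·y)² = k²(x² + y²). Each prime p ≡ 1 (mod 4) is itself a sum of two squares; find a² by testing p − a² for a perfect square:
  13: 13 − 1² = 12, 13 − 2² = 9 = 3² ⇒ 13 = 2² + 3².
  37: 37 − 1² = 36 = 6² ⇒ 37 = 1² + 6².
  97: 97 − 1² = 96, 97 − 2² = 93, 97 − 3² = 88, 97 − 4² = 81 = 9² ⇒ 97 = 4² + 9².
  Combine using the Brahmagupta–Fibonacci identity (a² + b²)(c² + d²) = (ac − bd)² + (ad + bc)² = (ac + bd)² + (ad − bc)²:
  13 · 37 = 481: from (2² + 3²)(1² + 6²), take (2·1 − 3·6, 2·6 + 3·1) = (2 − 18, 12 + 3) = (-16, 15); dropping signs (only squares matter) gives (16, 15); check 16² + 15² = 256 + 225 = 481 ✓.
  481 · 97 = 46657: from (16² + 15²)(4² + 9²), take (16·4 − 15·9, 16·9 + 15·4) = (64 − 135, 144 + 60) = (-71, 204); dropping signs (only squares matter) gives (71, 204); check 71² + 204² = 5041 + 41616 = 46657 ✓.
  Scale by k = 2: (2·71, 2·204) = (142, 408).
Step 4: Order so x ≤ y and verify: 142² + 408² = 20164 + 166464 = 186628 = n. ✓

n = 186628 = 142² + 408² (one valid representation with x ≤ y).


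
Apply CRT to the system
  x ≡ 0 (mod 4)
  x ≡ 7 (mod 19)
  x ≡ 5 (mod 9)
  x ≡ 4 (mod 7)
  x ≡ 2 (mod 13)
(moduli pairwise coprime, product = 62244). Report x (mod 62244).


Product of moduli M = 4 · 19 · 9 · 7 · 13 = 62244.
Merge one congruence at a time:
  Start: x ≡ 0 (mod 4).
  Combine with x ≡ 7 (mod 19); new modulus lcm = 76.
    Write x = 0 + 4·t and substitute into x ≡ 7 (mod 19): 4·t ≡ 7 − 0 = 7 (mod 19).
    The inverse of 4 mod 19 is 5 (since 4·5 = 20 = 1·19 + 1), so t ≡ 5·7 = 35 ≡ 16 (mod 19).
    Then x = 0 + 4·16 = 64, valid modulo lcm(4, 19) = 76: x ≡ 64 (mod 76).
  Combine with x ≡ 5 (mod 9); new modulus lcm = 684.
    Write x = 64 + 76·t and substitute into x ≡ 5 (mod 9): 76·t ≡ 5 − 64 = -59 (mod 9).
    Reduce coefficients mod 9: 4·t ≡ 4 (mod 9).
    The inverse of 4 mod 9 is 7 (since 4·7 = 28 = 3·9 + 1), so t ≡ 7·4 = 28 ≡ 1 (mod 9).
    Then x = 64 + 76·1 = 140, valid modulo lcm(76, 9) = 684: x ≡ 140 (mod 684).
  Combine with x ≡ 4 (mod 7); new modulus lcm = 4788.
    Write x = 140 + 684·t and substitute into x ≡ 4 (mod 7): 684·t ≡ 4 − 140 = -136 (mod 7).
    Reduce coefficients mod 7: 5·t ≡ 4 (mod 7).
    The inverse of 5 mod 7 is 3 (since 5·3 = 15 = 2·7 + 1), so t ≡ 3·4 = 12 ≡ 5 (mod 7).
    Then x = 140 + 684·5 = 3560, valid modulo lcm(684, 7) = 4788: x ≡ 3560 (mod 4788).
  Combine with x ≡ 2 (mod 13); new modulus lcm = 62244.
    Write x = 3560 + 4788·t and substitute into x ≡ 2 (mod 13): 4788·t ≡ 2 − 3560 = -3558 (mod 13).
    Reduce coefficients mod 13: 4·t ≡ 4 (mod 13).
    The inverse of 4 mod 13 is 10 (since 4·10 = 40 = 3·13 + 1), so t ≡ 10·4 = 40 ≡ 1 (mod 13).
    Then x = 3560 + 4788·1 = 8348, valid modulo lcm(4788, 13) = 62244: x ≡ 8348 (mod 62244).
Verify against each original: 8348 mod 4 = 0, 8348 mod 19 = 7, 8348 mod 9 = 5, 8348 mod 7 = 4, 8348 mod 13 = 2.

x ≡ 8348 (mod 62244).


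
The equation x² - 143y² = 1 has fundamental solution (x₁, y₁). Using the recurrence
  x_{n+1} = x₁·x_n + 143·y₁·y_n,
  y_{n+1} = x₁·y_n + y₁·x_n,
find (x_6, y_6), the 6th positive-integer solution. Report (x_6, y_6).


Step 1: Find the fundamental solution (x₁, y₁) of x² - 143y² = 1.
  Expand √143 as a continued fraction. a₀ = ⌊√143⌋ = 11; iterate m_{k+1} = d_k·a_k − m_k, d_{k+1} = (143 − m_{k+1}²)/d_k, a_{k+1} = ⌊(a₀ + m_{k+1})/d_{k+1}⌋ (starting m₀ = 0, d₀ = 1), with convergents p_k = a_k·p_{k-1} + p_{k-2}, q_k = a_k·q_{k-1} + q_{k-2} (p₋₁ = 1, q₋₁ = 0):
  k = 0: a₀ = 11; p₀/q₀ = 11/1; p₀² − 143·q₀² = 121 − 143 = -22.
  k = 1: m = 11, d = 22, a = ⌊(11 + 11)/22⌋ = 1; p/q = (1·11 + 1)/(1·1 + 0) = 12/1; p² − 143·q² = 144 − 143 = 1.
  The first convergent with p² − 143·q² = 1 gives the fundamental solution (x₁, y₁) = (12, 1).
Step 2: Apply the recurrence (x_{n+1}, y_{n+1}) = (x₁x_n + 143y₁y_n, x₁y_n + y₁x_n) repeatedly.
  From (x_1, y_1) = (12, 1): x_2 = 12·12 + 143·1·1 = 287; y_2 = 12·1 + 1·12 = 24.
  From (x_2, y_2) = (287, 24): x_3 = 12·287 + 143·1·24 = 6876; y_3 = 12·24 + 1·287 = 575.
  From (x_3, y_3) = (6876, 575): x_4 = 12·6876 + 143·1·575 = 164737; y_4 = 12·575 + 1·6876 = 13776.
  From (x_4, y_4) = (164737, 13776): x_5 = 12·164737 + 143·1·13776 = 3946812; y_5 = 12·13776 + 1·164737 = 330049.
  From (x_5, y_5) = (3946812, 330049): x_6 = 12·3946812 + 143·1·330049 = 94558751; y_6 = 12·330049 + 1·3946812 = 7907400.
Step 3: Verify x_6² - 143·y_6² = 8941357390680001 - 8941357390680000 = 1 (should be 1). ✓

(x_1, y_1) = (12, 1); (x_6, y_6) = (94558751, 7907400).


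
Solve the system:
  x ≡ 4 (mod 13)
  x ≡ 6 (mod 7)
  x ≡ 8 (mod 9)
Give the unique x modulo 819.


Moduli 13, 7, 9 are pairwise coprime; by CRT there is a unique solution modulo M = 13 · 7 · 9 = 819.
Solve pairwise, accumulating the modulus:
  Start with x ≡ 4 (mod 13).
  Combine with x ≡ 6 (mod 7): since gcd(13, 7) = 1, we get a unique residue mod 91.
    Write x = 4 + 13·t and substitute into x ≡ 6 (mod 7): 13·t ≡ 6 − 4 = 2 (mod 7).
    Reduce coefficients mod 7: 6·t ≡ 2 (mod 7).
    The inverse of 6 mod 7 is 6 (since 6·6 = 36 = 5·7 + 1), so t ≡ 6·2 = 12 ≡ 5 (mod 7).
    Then x = 4 + 13·5 = 69, valid modulo lcm(13, 7) = 91: x ≡ 69 (mod 91).
  Combine with x ≡ 8 (mod 9): since gcd(91, 9) = 1, we get a unique residue mod 819.
    Write x = 69 + 91·t and substitute into x ≡ 8 (mod 9): 91·t ≡ 8 − 69 = -61 (mod 9).
    Reduce coefficients mod 9: 1·t ≡ 2 (mod 9).
    So t ≡ 2 (mod 9).
    Then x = 69 + 91·2 = 251, valid modulo lcm(91, 9) = 819: x ≡ 251 (mod 819).
Verify: 251 mod 13 = 4 ✓, 251 mod 7 = 6 ✓, 251 mod 9 = 8 ✓.

x ≡ 251 (mod 819).


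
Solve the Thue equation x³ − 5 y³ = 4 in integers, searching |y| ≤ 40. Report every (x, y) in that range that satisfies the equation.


The equation is x³ - 5y³ = 4. For fixed y, x³ = 5·y³ + 4, so a solution requires the RHS to be a perfect cube.
Strategy: iterate y from -40 to 40, compute RHS = 5·y³ + 4, and check whether it is a (positive or negative) perfect cube.
Check small values of y:
  y = 0: RHS = 4 is not a perfect cube.
  y = 1: RHS = 9 is not a perfect cube.
  y = -1: RHS = -1 = (-1)³ ⇒ x = -1 works.
  y = 2: RHS = 44 is not a perfect cube.
  y = -2: RHS = -36 is not a perfect cube.
  y = 3: RHS = 139 is not a perfect cube.
  y = -3: RHS = -131 is not a perfect cube.
Continuing the search up to |y| = 40 finds no further solutions beyond those listed.
Collected solutions: (-1, -1).

Solutions (with |y| ≤ 40): (-1, -1).


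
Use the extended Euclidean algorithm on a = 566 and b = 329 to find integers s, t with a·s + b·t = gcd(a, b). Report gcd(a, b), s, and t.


Euclidean algorithm on (566, 329) — divide until remainder is 0:
  566 = 1 · 329 + 237
  329 = 1 · 237 + 92
  237 = 2 · 92 + 53
  92 = 1 · 53 + 39
  53 = 1 · 39 + 14
  39 = 2 · 14 + 11
  14 = 1 · 11 + 3
  11 = 3 · 3 + 2
  3 = 1 · 2 + 1
  2 = 2 · 1 + 0
gcd(566, 329) = 1.
Track Bezout coefficients alongside the remainders: start with r₀ = 566 = a·1 + b·0 (s = 1, t = 0) and r₁ = 329 = a·0 + b·1 (s = 0, t = 1); each new remainder r_{k+1} = r_{k-1} − q_k·r_k inherits s_{k+1} = s_{k-1} − q_k·s_k, t_{k+1} = t_{k-1} − q_k·t_k, so r_k = a·s_k + b·t_k at every step:
  q = 1: r = 237, s = 1 − 1·0 = 1, t = 0 − 1·1 = -1  (check: 566·1 + 329·(-1) = 237)
  q = 1: r = 92, s = 0 − 1·1 = -1, t = 1 − 1·(-1) = 2  (check: 566·(-1) + 329·2 = 92)
  q = 2: r = 53, s = 1 − 2·(-1) = 3, t = -1 − 2·2 = -5  (check: 566·3 + 329·(-5) = 53)
  q = 1: r = 39, s = -1 − 1·3 = -4, t = 2 − 1·(-5) = 7  (check: 566·(-4) + 329·7 = 39)
  q = 1: r = 14, s = 3 − 1·(-4) = 7, t = -5 − 1·7 = -12  (check: 566·7 + 329·(-12) = 14)
  q = 2: r = 11, s = -4 − 2·7 = -18, t = 7 − 2·(-12) = 31  (check: 566·(-18) + 329·31 = 11)
  q = 1: r = 3, s = 7 − 1·(-18) = 25, t = -12 − 1·31 = -43  (check: 566·25 + 329·(-43) = 3)
  q = 3: r = 2, s = -18 − 3·25 = -93, t = 31 − 3·(-43) = 160  (check: 566·(-93) + 329·160 = 2)
  q = 1: r = 1, s = 25 − 1·(-93) = 118, t = -43 − 1·160 = -203  (check: 566·118 + 329·(-203) = 1)
The row with r = 1 (the gcd) gives the Bezout coefficients s = 118, t = -203.
Result: 566 · (118) + 329 · (-203) = 1.

gcd(566, 329) = 1; s = 118, t = -203 (check: 566·118 + 329·(-203) = 1).


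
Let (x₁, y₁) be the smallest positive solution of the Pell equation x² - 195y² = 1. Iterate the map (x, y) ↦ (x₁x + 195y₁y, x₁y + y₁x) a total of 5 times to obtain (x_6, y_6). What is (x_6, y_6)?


Step 1: Find the fundamental solution (x₁, y₁) of x² - 195y² = 1.
  Expand √195 as a continued fraction. a₀ = ⌊√195⌋ = 13; iterate m_{k+1} = d_k·a_k − m_k, d_{k+1} = (195 − m_{k+1}²)/d_k, a_{k+1} = ⌊(a₀ + m_{k+1})/d_{k+1}⌋ (starting m₀ = 0, d₀ = 1), with convergents p_k = a_k·p_{k-1} + p_{k-2}, q_k = a_k·q_{k-1} + q_{k-2} (p₋₁ = 1, q₋₁ = 0):
  k = 0: a₀ = 13; p₀/q₀ = 13/1; p₀² − 195·q₀² = 169 − 195 = -26.
  k = 1: m = 13, d = 26, a = ⌊(13 + 13)/26⌋ = 1; p/q = (1·13 + 1)/(1·1 + 0) = 14/1; p² − 195·q² = 196 − 195 = 1.
  The first convergent with p² − 195·q² = 1 gives the fundamental solution (x₁, y₁) = (14, 1).
Step 2: Apply the recurrence (x_{n+1}, y_{n+1}) = (x₁x_n + 195y₁y_n, x₁y_n + y₁x_n) repeatedly.
  From (x_1, y_1) = (14, 1): x_2 = 14·14 + 195·1·1 = 391; y_2 = 14·1 + 1·14 = 28.
  From (x_2, y_2) = (391, 28): x_3 = 14·391 + 195·1·28 = 10934; y_3 = 14·28 + 1·391 = 783.
  From (x_3, y_3) = (10934, 783): x_4 = 14·10934 + 195·1·783 = 305761; y_4 = 14·783 + 1·10934 = 21896.
  From (x_4, y_4) = (305761, 21896): x_5 = 14·305761 + 195·1·21896 = 8550374; y_5 = 14·21896 + 1·305761 = 612305.
  From (x_5, y_5) = (8550374, 612305): x_6 = 14·8550374 + 195·1·612305 = 239104711; y_6 = 14·612305 + 1·8550374 = 17122644.
Step 3: Verify x_6² - 195·y_6² = 57171062822393521 - 57171062822393520 = 1 (should be 1). ✓

(x_1, y_1) = (14, 1); (x_6, y_6) = (239104711, 17122644).


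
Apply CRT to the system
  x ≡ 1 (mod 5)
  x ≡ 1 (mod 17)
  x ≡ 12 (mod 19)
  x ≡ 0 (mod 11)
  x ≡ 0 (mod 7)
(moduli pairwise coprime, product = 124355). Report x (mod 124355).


Product of moduli M = 5 · 17 · 19 · 11 · 7 = 124355.
Merge one congruence at a time:
  Start: x ≡ 1 (mod 5).
  Combine with x ≡ 1 (mod 17); new modulus lcm = 85.
    Write x = 1 + 5·t and substitute into x ≡ 1 (mod 17): 5·t ≡ 1 − 1 = 0 (mod 17).
    The inverse of 5 mod 17 is 7 (since 5·7 = 35 = 2·17 + 1), so t ≡ 7·0 = 0 ≡ 0 (mod 17).
    Then x = 1 + 5·0 = 1, valid modulo lcm(5, 17) = 85: x ≡ 1 (mod 85).
  Combine with x ≡ 12 (mod 19); new modulus lcm = 1615.
    Write x = 1 + 85·t and substitute into x ≡ 12 (mod 19): 85·t ≡ 12 − 1 = 11 (mod 19).
    Reduce coefficients mod 19: 9·t ≡ 11 (mod 19).
    The inverse of 9 mod 19 is 17 (since 9·17 = 153 = 8·19 + 1), so t ≡ 17·11 = 187 ≡ 16 (mod 19).
    Then x = 1 + 85·16 = 1361, valid modulo lcm(85, 19) = 1615: x ≡ 1361 (mod 1615).
  Combine with x ≡ 0 (mod 11); new modulus lcm = 17765.
    Write x = 1361 + 1615·t and substitute into x ≡ 0 (mod 11): 1615·t ≡ 0 − 1361 = -1361 (mod 11).
    Reduce coefficients mod 11: 9·t ≡ 3 (mod 11).
    The inverse of 9 mod 11 is 5 (since 9·5 = 45 = 4·11 + 1), so t ≡ 5·3 = 15 ≡ 4 (mod 11).
    Then x = 1361 + 1615·4 = 7821, valid modulo lcm(1615, 11) = 17765: x ≡ 7821 (mod 17765).
  Combine with x ≡ 0 (mod 7); new modulus lcm = 124355.
    Write x = 7821 + 17765·t and substitute into x ≡ 0 (mod 7): 17765·t ≡ 0 − 7821 = -7821 (mod 7).
    Reduce coefficients mod 7: 6·t ≡ 5 (mod 7).
    The inverse of 6 mod 7 is 6 (since 6·6 = 36 = 5·7 + 1), so t ≡ 6·5 = 30 ≡ 2 (mod 7).
    Then x = 7821 + 17765·2 = 43351, valid modulo lcm(17765, 7) = 124355: x ≡ 43351 (mod 124355).
Verify against each original: 43351 mod 5 = 1, 43351 mod 17 = 1, 43351 mod 19 = 12, 43351 mod 11 = 0, 43351 mod 7 = 0.

x ≡ 43351 (mod 124355).


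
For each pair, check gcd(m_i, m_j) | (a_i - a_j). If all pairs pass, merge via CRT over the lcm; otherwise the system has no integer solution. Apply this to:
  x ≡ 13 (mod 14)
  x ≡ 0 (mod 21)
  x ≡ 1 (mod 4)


Moduli 14, 21, 4 are not pairwise coprime, so CRT works modulo lcm(m_i) when all pairwise compatibility conditions hold.
Pairwise compatibility: gcd(m_i, m_j) must divide a_i - a_j for every pair.
Merge one congruence at a time:
  Start: x ≡ 13 (mod 14).
  Combine with x ≡ 0 (mod 21): gcd(14, 21) = 7, and 0 - 13 = -13 is NOT divisible by 7.
    ⇒ system is inconsistent (no integer solution).

No solution (the system is inconsistent).


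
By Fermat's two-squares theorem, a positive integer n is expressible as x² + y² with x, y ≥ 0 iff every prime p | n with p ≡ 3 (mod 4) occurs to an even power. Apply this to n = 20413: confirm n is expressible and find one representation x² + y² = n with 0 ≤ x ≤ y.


Step 1: Factor n = 20413 = 137 · 149.
Step 2: Check the mod-4 condition on each prime factor: 137 ≡ 1 (mod 4), exponent 1; 149 ≡ 1 (mod 4), exponent 1.
All primes ≡ 3 (mod 4) appear to even exponent (or don't appear), so by the two-squares theorem n IS expressible as a sum of two squares.
Step 3: Build a representation. Here n = 137 · 149 is a product of primes ≡ 1 (mod 4). Each prime p ≡ 1 (mod 4) is itself a sum of two squares; find a² by testing p − a² for a perfect square:
  137: 137 − 1² = 136, 137 − 2² = 133, 137 − 3² = 128, 137 − 4² = 121 = 11² ⇒ 137 = 4² + 11².
  149: 149 − 1² = 148, 149 − 2² = 145, 149 − 3² = 140, 149 − 4² = 133, 149 − 5² = 124, 149 − 6² = 113, 149 − 7² = 100 = 10² ⇒ 149 = 7² + 10².
  Combine using the Brahmagupta–Fibonacci identity (a² + b²)(c² + d²) = (ac − bd)² + (ad + bc)² = (ac + bd)² + (ad − bc)²:
  137 · 149 = 20413: from (4² + 11²)(7² + 10²), take (4·7 − 11·10, 4·10 + 11·7) = (28 − 110, 40 + 77) = (-82, 117); dropping signs (only squares matter) gives (82, 117); check 82² + 117² = 6724 + 13689 = 20413 ✓.
Step 4: Order so x ≤ y and verify: 82² + 117² = 6724 + 13689 = 20413 = n. ✓

n = 20413 = 82² + 117² (one valid representation with x ≤ y).


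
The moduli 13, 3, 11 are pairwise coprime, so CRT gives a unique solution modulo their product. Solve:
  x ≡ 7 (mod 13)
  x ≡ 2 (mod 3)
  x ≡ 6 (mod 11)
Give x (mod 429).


Moduli 13, 3, 11 are pairwise coprime; by CRT there is a unique solution modulo M = 13 · 3 · 11 = 429.
Solve pairwise, accumulating the modulus:
  Start with x ≡ 7 (mod 13).
  Combine with x ≡ 2 (mod 3): since gcd(13, 3) = 1, we get a unique residue mod 39.
    Write x = 7 + 13·t and substitute into x ≡ 2 (mod 3): 13·t ≡ 2 − 7 = -5 (mod 3).
    Reduce coefficients mod 3: 1·t ≡ 1 (mod 3).
    So t ≡ 1 (mod 3).
    Then x = 7 + 13·1 = 20, valid modulo lcm(13, 3) = 39: x ≡ 20 (mod 39).
  Combine with x ≡ 6 (mod 11): since gcd(39, 11) = 1, we get a unique residue mod 429.
    Write x = 20 + 39·t and substitute into x ≡ 6 (mod 11): 39·t ≡ 6 − 20 = -14 (mod 11).
    Reduce coefficients mod 11: 6·t ≡ 8 (mod 11).
    The inverse of 6 mod 11 is 2 (since 6·2 = 12 = 1·11 + 1), so t ≡ 2·8 = 16 ≡ 5 (mod 11).
    Then x = 20 + 39·5 = 215, valid modulo lcm(39, 11) = 429: x ≡ 215 (mod 429).
Verify: 215 mod 13 = 7 ✓, 215 mod 3 = 2 ✓, 215 mod 11 = 6 ✓.

x ≡ 215 (mod 429).


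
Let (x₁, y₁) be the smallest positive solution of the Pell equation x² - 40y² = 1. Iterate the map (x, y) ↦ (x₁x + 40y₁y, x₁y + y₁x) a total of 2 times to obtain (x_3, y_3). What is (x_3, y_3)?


Step 1: Find the fundamental solution (x₁, y₁) of x² - 40y² = 1.
  Expand √40 as a continued fraction. a₀ = ⌊√40⌋ = 6; iterate m_{k+1} = d_k·a_k − m_k, d_{k+1} = (40 − m_{k+1}²)/d_k, a_{k+1} = ⌊(a₀ + m_{k+1})/d_{k+1}⌋ (starting m₀ = 0, d₀ = 1), with convergents p_k = a_k·p_{k-1} + p_{k-2}, q_k = a_k·q_{k-1} + q_{k-2} (p₋₁ = 1, q₋₁ = 0):
  k = 0: a₀ = 6; p₀/q₀ = 6/1; p₀² − 40·q₀² = 36 − 40 = -4.
  k = 1: m = 6, d = 4, a = ⌊(6 + 6)/4⌋ = 3; p/q = (3·6 + 1)/(3·1 + 0) = 19/3; p² − 40·q² = 361 − 360 = 1.
  The first convergent with p² − 40·q² = 1 gives the fundamental solution (x₁, y₁) = (19, 3).
Step 2: Apply the recurrence (x_{n+1}, y_{n+1}) = (x₁x_n + 40y₁y_n, x₁y_n + y₁x_n) repeatedly.
  From (x_1, y_1) = (19, 3): x_2 = 19·19 + 40·3·3 = 721; y_2 = 19·3 + 3·19 = 114.
  From (x_2, y_2) = (721, 114): x_3 = 19·721 + 40·3·114 = 27379; y_3 = 19·114 + 3·721 = 4329.
Step 3: Verify x_3² - 40·y_3² = 749609641 - 749609640 = 1 (should be 1). ✓

(x_1, y_1) = (19, 3); (x_3, y_3) = (27379, 4329).


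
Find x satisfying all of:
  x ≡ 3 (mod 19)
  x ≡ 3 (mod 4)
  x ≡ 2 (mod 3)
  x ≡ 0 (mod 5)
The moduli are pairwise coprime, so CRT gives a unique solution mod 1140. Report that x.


Product of moduli M = 19 · 4 · 3 · 5 = 1140.
Merge one congruence at a time:
  Start: x ≡ 3 (mod 19).
  Combine with x ≡ 3 (mod 4); new modulus lcm = 76.
    Write x = 3 + 19·t and substitute into x ≡ 3 (mod 4): 19·t ≡ 3 − 3 = 0 (mod 4).
    Reduce coefficients mod 4: 3·t ≡ 0 (mod 4).
    The inverse of 3 mod 4 is 3 (since 3·3 = 9 = 2·4 + 1), so t ≡ 3·0 = 0 ≡ 0 (mod 4).
    Then x = 3 + 19·0 = 3, valid modulo lcm(19, 4) = 76: x ≡ 3 (mod 76).
  Combine with x ≡ 2 (mod 3); new modulus lcm = 228.
    Write x = 3 + 76·t and substitute into x ≡ 2 (mod 3): 76·t ≡ 2 − 3 = -1 (mod 3).
    Reduce coefficients mod 3: 1·t ≡ 2 (mod 3).
    So t ≡ 2 (mod 3).
    Then x = 3 + 76·2 = 155, valid modulo lcm(76, 3) = 228: x ≡ 155 (mod 228).
  Combine with x ≡ 0 (mod 5); new modulus lcm = 1140.
    Write x = 155 + 228·t and substitute into x ≡ 0 (mod 5): 228·t ≡ 0 − 155 = -155 (mod 5).
    Reduce coefficients mod 5: 3·t ≡ 0 (mod 5).
    The inverse of 3 mod 5 is 2 (since 3·2 = 6 = 1·5 + 1), so t ≡ 2·0 = 0 ≡ 0 (mod 5).
    Then x = 155 + 228·0 = 155, valid modulo lcm(228, 5) = 1140: x ≡ 155 (mod 1140).
Verify against each original: 155 mod 19 = 3, 155 mod 4 = 3, 155 mod 3 = 2, 155 mod 5 = 0.

x ≡ 155 (mod 1140).


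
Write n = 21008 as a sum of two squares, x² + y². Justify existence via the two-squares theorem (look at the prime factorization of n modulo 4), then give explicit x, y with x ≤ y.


Step 1: Factor n = 21008 = 2^4 · 13 · 101.
Step 2: Check the mod-4 condition on each prime factor: 2 = 2 (special); 13 ≡ 1 (mod 4), exponent 1; 101 ≡ 1 (mod 4), exponent 1.
All primes ≡ 3 (mod 4) appear to even exponent (or don't appear), so by the two-squares theorem n IS expressible as a sum of two squares.
Step 3: Build a representation. Group n = k² · m with k = 4 and m = 13 · 101 = 1313 (a product of primes ≡ 1 (mod 4)); a representation of m scales to one of n via (k·x)² + (k·y)² = k²(x² + y²). Each prime p ≡ 1 (mod 4) is itself a sum of two squares; find a² by testing p − a² for a perfect square:
  13: 13 − 1² = 12, 13 − 2² = 9 = 3² ⇒ 13 = 2² + 3².
  101: 101 − 1² = 100 = 10² ⇒ 101 = 1² + 10².
  Combine using the Brahmagupta–Fibonacci identity (a² + b²)(c² + d²) = (ac − bd)² + (ad + bc)² = (ac + bd)² + (ad − bc)²:
  13 · 101 = 1313: from (2² + 3²)(1² + 10²), take (2·1 − 3·10, 2·10 + 3·1) = (2 − 30, 20 + 3) = (-28, 23); dropping signs (only squares matter) gives (28, 23); check 28² + 23² = 784 + 529 = 1313 ✓.
  Scale by k = 4: (4·28, 4·23) = (112, 92).
Step 4: Order so x ≤ y and verify: 92² + 112² = 8464 + 12544 = 21008 = n. ✓

n = 21008 = 92² + 112² (one valid representation with x ≤ y).


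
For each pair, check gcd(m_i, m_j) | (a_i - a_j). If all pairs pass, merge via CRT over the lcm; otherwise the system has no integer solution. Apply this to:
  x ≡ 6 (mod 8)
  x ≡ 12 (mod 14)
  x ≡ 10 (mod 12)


Moduli 8, 14, 12 are not pairwise coprime, so CRT works modulo lcm(m_i) when all pairwise compatibility conditions hold.
Pairwise compatibility: gcd(m_i, m_j) must divide a_i - a_j for every pair.
Merge one congruence at a time:
  Start: x ≡ 6 (mod 8).
  Combine with x ≡ 12 (mod 14): gcd(8, 14) = 2; 12 - 6 = 6, which IS divisible by 2, so compatible.
    Write x = 6 + 8·t and substitute into x ≡ 12 (mod 14): 8·t ≡ 12 − 6 = 6 (mod 14).
    Divide the congruence (and modulus) by g = 2: 4·t ≡ 3 (mod 7).
    The inverse of 4 mod 7 is 2 (since 4·2 = 8 = 1·7 + 1), so t ≡ 2·3 = 6 ≡ 6 (mod 7).
    Then x = 6 + 8·6 = 54, valid modulo lcm(8, 14) = 56: x ≡ 54 (mod 56).
  Combine with x ≡ 10 (mod 12): gcd(56, 12) = 4; 10 - 54 = -44, which IS divisible by 4, so compatible.
    Write x = 54 + 56·t and substitute into x ≡ 10 (mod 12): 56·t ≡ 10 − 54 = -44 (mod 12).
    Divide the congruence (and modulus) by g = 4: 14·t ≡ -11 (mod 3).
    Reduce coefficients mod 3: 2·t ≡ 1 (mod 3).
    The inverse of 2 mod 3 is 2 (since 2·2 = 4 = 1·3 + 1), so t ≡ 2·1 = 2 ≡ 2 (mod 3).
    Then x = 54 + 56·2 = 166, valid modulo lcm(56, 12) = 168: x ≡ 166 (mod 168).
Verify: 166 mod 8 = 6, 166 mod 14 = 12, 166 mod 12 = 10.

x ≡ 166 (mod 168).


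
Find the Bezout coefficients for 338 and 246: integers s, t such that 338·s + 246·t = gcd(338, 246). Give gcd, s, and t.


Euclidean algorithm on (338, 246) — divide until remainder is 0:
  338 = 1 · 246 + 92
  246 = 2 · 92 + 62
  92 = 1 · 62 + 30
  62 = 2 · 30 + 2
  30 = 15 · 2 + 0
gcd(338, 246) = 2.
Track Bezout coefficients alongside the remainders: start with r₀ = 338 = a·1 + b·0 (s = 1, t = 0) and r₁ = 246 = a·0 + b·1 (s = 0, t = 1); each new remainder r_{k+1} = r_{k-1} − q_k·r_k inherits s_{k+1} = s_{k-1} − q_k·s_k, t_{k+1} = t_{k-1} − q_k·t_k, so r_k = a·s_k + b·t_k at every step:
  q = 1: r = 92, s = 1 − 1·0 = 1, t = 0 − 1·1 = -1  (check: 338·1 + 246·(-1) = 92)
  q = 2: r = 62, s = 0 − 2·1 = -2, t = 1 − 2·(-1) = 3  (check: 338·(-2) + 246·3 = 62)
  q = 1: r = 30, s = 1 − 1·(-2) = 3, t = -1 − 1·3 = -4  (check: 338·3 + 246·(-4) = 30)
  q = 2: r = 2, s = -2 − 2·3 = -8, t = 3 − 2·(-4) = 11  (check: 338·(-8) + 246·11 = 2)
The row with r = 2 (the gcd) gives the Bezout coefficients s = -8, t = 11.
Result: 338 · (-8) + 246 · (11) = 2.

gcd(338, 246) = 2; s = -8, t = 11 (check: 338·(-8) + 246·11 = 2).


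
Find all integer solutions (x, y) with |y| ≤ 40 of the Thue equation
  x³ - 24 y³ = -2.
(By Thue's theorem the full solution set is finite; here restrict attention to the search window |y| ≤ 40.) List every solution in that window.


The equation is x³ - 24y³ = -2. For fixed y, x³ = 24·y³ − 2, so a solution requires the RHS to be a perfect cube.
Strategy: iterate y from -40 to 40, compute RHS = 24·y³ − 2, and check whether it is a (positive or negative) perfect cube.
Check small values of y:
  y = 0: RHS = -2 is not a perfect cube.
  y = 1: RHS = 22 is not a perfect cube.
  y = -1: RHS = -26 is not a perfect cube.
  y = 2: RHS = 190 is not a perfect cube.
  y = -2: RHS = -194 is not a perfect cube.
  y = 3: RHS = 646 is not a perfect cube.
  y = -3: RHS = -650 is not a perfect cube.
Continuing the search up to |y| = 40 finds no solutions either.
No (x, y) in the scanned range satisfies the equation.

No integer solutions with |y| ≤ 40.


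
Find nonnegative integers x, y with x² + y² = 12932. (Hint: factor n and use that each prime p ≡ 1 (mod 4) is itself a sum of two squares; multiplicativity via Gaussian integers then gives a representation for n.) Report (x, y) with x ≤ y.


Step 1: Factor n = 12932 = 2^2 · 53 · 61.
Step 2: Check the mod-4 condition on each prime factor: 2 = 2 (special); 53 ≡ 1 (mod 4), exponent 1; 61 ≡ 1 (mod 4), exponent 1.
All primes ≡ 3 (mod 4) appear to even exponent (or don't appear), so by the two-squares theorem n IS expressible as a sum of two squares.
Step 3: Build a representation. Group n = k² · m with k = 2 and m = 53 · 61 = 3233 (a product of primes ≡ 1 (mod 4)); a representation of m scales to one of n via (k·x)² + (k·y)² = k²(x² + y²). Each prime p ≡ 1 (mod 4) is itself a sum of two squares; find a² by testing p − a² for a perfect square:
  53: 53 − 1² = 52, 53 − 2² = 49 = 7² ⇒ 53 = 2² + 7².
  61: 61 − 1² = 60, 61 − 2² = 57, 61 − 3² = 52, 61 − 4² = 45, 61 − 5² = 36 = 6² ⇒ 61 = 5² + 6².
  Combine using the Brahmagupta–Fibonacci identity (a² + b²)(c² + d²) = (ac − bd)² + (ad + bc)² = (ac + bd)² + (ad − bc)²:
  53 · 61 = 3233: from (2² + 7²)(5² + 6²), take (2·5 − 7·6, 2·6 + 7·5) = (10 − 42, 12 + 35) = (-32, 47); dropping signs (only squares matter) gives (32, 47); check 32² + 47² = 1024 + 2209 = 3233 ✓.
  Scale by k = 2: (2·32, 2·47) = (64, 94).
Step 4: Order so x ≤ y and verify: 64² + 94² = 4096 + 8836 = 12932 = n. ✓

n = 12932 = 64² + 94² (one valid representation with x ≤ y).
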